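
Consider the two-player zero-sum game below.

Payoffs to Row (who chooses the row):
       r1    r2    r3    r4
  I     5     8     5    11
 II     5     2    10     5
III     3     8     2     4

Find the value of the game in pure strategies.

Row minima: 5, 2, 2 → Row's maximin is 5.
Column maxima: 5, 8, 10, 11 → Column's minimax is 5.
They coincide at (I, r1), so the value is 5.

5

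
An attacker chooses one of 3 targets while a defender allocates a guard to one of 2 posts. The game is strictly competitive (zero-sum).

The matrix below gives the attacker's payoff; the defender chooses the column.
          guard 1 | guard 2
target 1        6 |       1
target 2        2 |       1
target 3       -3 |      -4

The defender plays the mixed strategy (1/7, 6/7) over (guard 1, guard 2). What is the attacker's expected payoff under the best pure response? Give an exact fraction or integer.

12/7

target 1: (6)·(1/7) + (1)·(6/7) = 12/7.
target 2: (2)·(1/7) + (1)·(6/7) = 8/7.
target 3: (-3)·(1/7) + (-4)·(6/7) = -27/7.
The best pure response is target 1 with expected payoff 12/7.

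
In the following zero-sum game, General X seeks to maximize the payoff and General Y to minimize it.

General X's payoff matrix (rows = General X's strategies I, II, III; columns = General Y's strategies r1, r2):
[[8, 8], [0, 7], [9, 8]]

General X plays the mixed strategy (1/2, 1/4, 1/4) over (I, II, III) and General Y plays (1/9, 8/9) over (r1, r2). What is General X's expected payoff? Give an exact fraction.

91/12

Against (1/9, 8/9), each row's expected payoff is I: 8; II: 56/9; III: 73/9.
Taking the (1/2, 1/4, 1/4)-weighted average: (1/2)·(8) + (1/4)·(56/9) + (1/4)·(73/9) = 91/12.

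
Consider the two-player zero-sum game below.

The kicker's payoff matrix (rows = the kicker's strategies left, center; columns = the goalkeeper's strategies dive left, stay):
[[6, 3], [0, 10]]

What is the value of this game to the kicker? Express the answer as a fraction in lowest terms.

60/13

Row minima are 3 and 0, so the kicker's maximin is 3; column maxima are 6 and 10, so the goalkeeper's minimax is 6. These differ, so the equilibrium is in mixed strategies.
Let the kicker play left with probability p. The goalkeeper is indifferent when 6p = 3p + 10(1−p), giving p = 10/13.
Let the goalkeeper play dive left with probability q. The kicker is indifferent when 6q + 3(1−q) = 10(1−q), giving q = 7/13.
The value is 6·(7/13) + (3)·(6/13) = 60/13.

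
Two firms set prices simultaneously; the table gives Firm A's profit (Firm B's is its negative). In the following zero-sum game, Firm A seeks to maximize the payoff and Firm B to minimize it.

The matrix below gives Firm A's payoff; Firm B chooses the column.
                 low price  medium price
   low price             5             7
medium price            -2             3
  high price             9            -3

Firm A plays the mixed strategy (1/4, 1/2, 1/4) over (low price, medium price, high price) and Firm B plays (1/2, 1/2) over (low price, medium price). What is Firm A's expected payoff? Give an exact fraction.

5/2

Against (1/2, 1/2), each row's expected payoff is low price: 6; medium price: 1/2; high price: 3.
Taking the (1/4, 1/2, 1/4)-weighted average: (1/4)·(6) + (1/2)·(1/2) + (1/4)·(3) = 5/2.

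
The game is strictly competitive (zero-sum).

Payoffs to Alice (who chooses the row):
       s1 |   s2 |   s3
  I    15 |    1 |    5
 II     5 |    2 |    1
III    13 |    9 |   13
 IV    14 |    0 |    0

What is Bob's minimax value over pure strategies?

The worst case (largest entry) in each column is s1: 15, s2: 9, s3: 13.
The best (smallest) of these is 9.

9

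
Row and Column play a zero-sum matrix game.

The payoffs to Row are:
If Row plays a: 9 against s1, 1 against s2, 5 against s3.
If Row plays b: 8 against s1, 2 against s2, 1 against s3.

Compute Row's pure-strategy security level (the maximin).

1

The worst-case payoff for each row is a: 1, b: 1.
The best of these is 1.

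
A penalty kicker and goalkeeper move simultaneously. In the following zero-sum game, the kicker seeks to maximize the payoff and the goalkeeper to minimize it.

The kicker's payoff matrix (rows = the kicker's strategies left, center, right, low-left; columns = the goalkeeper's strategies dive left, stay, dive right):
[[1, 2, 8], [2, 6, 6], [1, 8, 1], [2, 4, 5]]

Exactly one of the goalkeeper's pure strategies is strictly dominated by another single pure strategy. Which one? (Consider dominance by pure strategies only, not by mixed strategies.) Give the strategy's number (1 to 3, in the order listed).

2

The goalkeeper prefers columns that give the kicker less. Compare stay with dive left: 1 < 2, 2 < 6, 1 < 8, 2 < 4.
So dive left strictly dominates stay for the goalkeeper; stay is strictly dominated.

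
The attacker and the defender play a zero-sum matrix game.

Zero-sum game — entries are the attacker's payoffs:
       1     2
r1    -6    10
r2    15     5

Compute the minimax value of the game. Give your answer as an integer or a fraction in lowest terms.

90/13

Row minima are -6 and 5, so the attacker's maximin is 5; column maxima are 15 and 10, so the defender's minimax is 10. These differ, so the equilibrium is in mixed strategies.
Let the attacker play r1 with probability p. The defender is indifferent when −6p + 15(1−p) = 10p + 5(1−p), giving p = 5/13.
Let the defender play 1 with probability q. The attacker is indifferent when −6q + 10(1−q) = 15q + 5(1−q), giving q = 5/26.
The value is -6·(5/26) + (10)·(21/26) = 90/13.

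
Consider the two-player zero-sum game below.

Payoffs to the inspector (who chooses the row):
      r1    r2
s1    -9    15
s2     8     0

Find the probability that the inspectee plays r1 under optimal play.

15/32

Row minima are -9 and 0, so the inspector's maximin is 0; column maxima are 8 and 15, so the inspectee's minimax is 8. These differ, so the equilibrium is in mixed strategies.
Let the inspectee play r1 with probability q. The inspector is indifferent when −9q + 15(1−q) = 8q, giving q = 15/32.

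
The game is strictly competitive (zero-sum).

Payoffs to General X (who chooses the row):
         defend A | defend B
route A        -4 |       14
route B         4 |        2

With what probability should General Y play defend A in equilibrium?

Row minima are -4 and 2, so General X's maximin is 2; column maxima are 4 and 14, so General Y's minimax is 4. These differ, so the equilibrium is in mixed strategies.
Let General Y play defend A with probability q. General X is indifferent when −4q + 14(1−q) = 4q + 2(1−q), giving q = 3/5.

3/5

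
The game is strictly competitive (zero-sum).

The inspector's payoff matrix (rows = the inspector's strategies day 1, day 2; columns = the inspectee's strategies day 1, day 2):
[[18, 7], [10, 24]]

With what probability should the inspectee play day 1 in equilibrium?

Row minima are 7 and 10, so the inspector's maximin is 10; column maxima are 18 and 24, so the inspectee's minimax is 18. These differ, so the equilibrium is in mixed strategies.
Let the inspectee play day 1 with probability q. The inspector is indifferent when 18q + 7(1−q) = 10q + 24(1−q), giving q = 17/25.

17/25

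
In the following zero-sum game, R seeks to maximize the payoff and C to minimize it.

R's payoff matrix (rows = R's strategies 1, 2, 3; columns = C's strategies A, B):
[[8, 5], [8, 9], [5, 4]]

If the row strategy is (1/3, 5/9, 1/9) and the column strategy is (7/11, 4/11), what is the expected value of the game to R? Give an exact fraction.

Against (7/11, 4/11), each row's expected payoff is 1: 76/11; 2: 92/11; 3: 51/11.
Taking the (1/3, 5/9, 1/9)-weighted average: (1/3)·(76/11) + (5/9)·(92/11) + (1/9)·(51/11) = 739/99.

739/99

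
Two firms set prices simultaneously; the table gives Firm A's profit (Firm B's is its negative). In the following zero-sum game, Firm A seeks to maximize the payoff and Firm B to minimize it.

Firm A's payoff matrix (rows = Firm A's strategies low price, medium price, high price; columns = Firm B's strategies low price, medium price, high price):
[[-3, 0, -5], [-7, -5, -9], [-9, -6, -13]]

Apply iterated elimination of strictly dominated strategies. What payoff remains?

Column medium price is strictly dominated by low price for Firm B (-3<0, -7<-5, -9<-6); eliminate medium price.
Row medium price is strictly dominated by row low price (-3>-7, -5>-9); eliminate medium price.
Column low price is strictly dominated by high price for Firm B (-5<-3, -13<-9); eliminate low price.
Row high price is strictly dominated by row low price (-5>-13); eliminate high price.
Only (low price, high price) remains, with payoff -5.

-5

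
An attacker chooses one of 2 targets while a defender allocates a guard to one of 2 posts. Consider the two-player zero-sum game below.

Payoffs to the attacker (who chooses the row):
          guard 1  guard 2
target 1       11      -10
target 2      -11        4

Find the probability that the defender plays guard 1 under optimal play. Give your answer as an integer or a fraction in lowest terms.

Row minima are -10 and -11, so the attacker's maximin is -10; column maxima are 11 and 4, so the defender's minimax is 4. These differ, so the equilibrium is in mixed strategies.
Let the defender play guard 1 with probability q. The attacker is indifferent when 11q − 10(1−q) = −11q + 4(1−q), giving q = 7/18.

7/18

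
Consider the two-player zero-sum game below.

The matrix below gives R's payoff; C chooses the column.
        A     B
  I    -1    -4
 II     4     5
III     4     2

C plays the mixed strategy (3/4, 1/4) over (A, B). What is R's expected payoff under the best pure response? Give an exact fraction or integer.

17/4

I: (-1)·(3/4) + (-4)·(1/4) = -7/4.
II: (4)·(3/4) + (5)·(1/4) = 17/4.
III: (4)·(3/4) + (2)·(1/4) = 7/2.
The best pure response is II with expected payoff 17/4.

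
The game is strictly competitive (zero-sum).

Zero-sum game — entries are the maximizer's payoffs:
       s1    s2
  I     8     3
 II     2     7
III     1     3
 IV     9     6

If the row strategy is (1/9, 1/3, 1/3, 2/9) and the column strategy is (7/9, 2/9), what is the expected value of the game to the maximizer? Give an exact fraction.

Against (7/9, 2/9), each row's expected payoff is I: 62/9; II: 28/9; III: 13/9; IV: 25/3.
Taking the (1/9, 1/3, 1/3, 2/9)-weighted average: (1/9)·(62/9) + (1/3)·(28/9) + (1/3)·(13/9) + (2/9)·(25/3) = 335/81.

335/81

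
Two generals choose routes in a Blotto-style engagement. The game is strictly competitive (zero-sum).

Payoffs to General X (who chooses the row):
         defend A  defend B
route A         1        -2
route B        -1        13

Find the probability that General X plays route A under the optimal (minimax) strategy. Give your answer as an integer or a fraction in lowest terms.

14/17

Row minima are -2 and -1, so General X's maximin is -1; column maxima are 1 and 13, so General Y's minimax is 1. These differ, so the equilibrium is in mixed strategies.
Let General X play route A with probability p. General Y is indifferent when p − (1−p) = −2p + 13(1−p), giving p = 14/17.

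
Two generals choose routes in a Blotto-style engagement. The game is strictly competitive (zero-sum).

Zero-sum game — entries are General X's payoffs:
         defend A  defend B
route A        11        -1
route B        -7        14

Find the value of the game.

49/11

Row minima are -1 and -7, so General X's maximin is -1; column maxima are 11 and 14, so General Y's minimax is 11. These differ, so the equilibrium is in mixed strategies.
Let General X play route A with probability p. General Y is indifferent when 11p − 7(1−p) = −p + 14(1−p), giving p = 7/11.
Let General Y play defend A with probability q. General X is indifferent when 11q − (1−q) = −7q + 14(1−q), giving q = 5/11.
The value is 11·(5/11) + (-1)·(6/11) = 49/11.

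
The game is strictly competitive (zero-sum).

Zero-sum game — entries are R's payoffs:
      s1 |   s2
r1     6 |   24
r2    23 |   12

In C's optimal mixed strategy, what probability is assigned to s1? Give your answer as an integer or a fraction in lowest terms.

12/29

Row minima are 6 and 12, so R's maximin is 12; column maxima are 23 and 24, so C's minimax is 23. These differ, so the equilibrium is in mixed strategies.
Let C play s1 with probability q. R is indifferent when 6q + 24(1−q) = 23q + 12(1−q), giving q = 12/29.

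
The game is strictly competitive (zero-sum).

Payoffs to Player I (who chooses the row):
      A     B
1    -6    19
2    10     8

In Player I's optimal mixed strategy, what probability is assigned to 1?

2/27

Row minima are -6 and 8, so Player I's maximin is 8; column maxima are 10 and 19, so Player II's minimax is 10. These differ, so the equilibrium is in mixed strategies.
Let Player I play 1 with probability p. Player II is indifferent when −6p + 10(1−p) = 19p + 8(1−p), giving p = 2/27.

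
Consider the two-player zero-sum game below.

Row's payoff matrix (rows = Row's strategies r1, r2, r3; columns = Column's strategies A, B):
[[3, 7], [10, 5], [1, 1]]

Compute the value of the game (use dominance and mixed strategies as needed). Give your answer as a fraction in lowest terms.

Row r3 is strictly dominated by row r1, so Row never plays it.
The remaining 2×2 game on (r1, r2) × (A, B) has no saddle point. Let Row play r1 with probability p; indifference gives 3p + 10(1−p) = 7p + 5(1−p), so p = 5/9.
Similarly Column's optimal q on A is 2/9, and the value is 3·(2/9) + (7)·(7/9) = 55/9.

55/9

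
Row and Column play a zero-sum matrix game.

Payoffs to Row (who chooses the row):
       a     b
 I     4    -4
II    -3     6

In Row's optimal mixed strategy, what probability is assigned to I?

Row minima are -4 and -3, so Row's maximin is -3; column maxima are 4 and 6, so Column's minimax is 4. These differ, so the equilibrium is in mixed strategies.
Let Row play I with probability p. Column is indifferent when 4p − 3(1−p) = −4p + 6(1−p), giving p = 9/17.

9/17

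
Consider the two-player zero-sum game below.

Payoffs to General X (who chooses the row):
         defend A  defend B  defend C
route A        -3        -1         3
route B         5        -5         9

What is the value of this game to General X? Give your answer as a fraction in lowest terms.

-5/3

Column defend C is strictly dominated by defend A for General Y (it gives General X more in every row).
The remaining 2×2 game on (route A, route B) × (defend A, defend B) has no saddle point. Let General X play route A with probability p; indifference gives −3p + 5(1−p) = −p − 5(1−p), so p = 5/6.
Similarly General Y's optimal q on defend A is 1/3, and the value is -3·(1/3) + (-1)·(2/3) = -5/3.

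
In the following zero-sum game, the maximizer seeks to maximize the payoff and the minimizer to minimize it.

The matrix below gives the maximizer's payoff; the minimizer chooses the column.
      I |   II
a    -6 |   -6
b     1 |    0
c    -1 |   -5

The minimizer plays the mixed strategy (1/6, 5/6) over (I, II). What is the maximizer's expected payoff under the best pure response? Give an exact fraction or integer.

a: (-6)·(1/6) + (-6)·(5/6) = -6.
b: (1)·(1/6) + (0)·(5/6) = 1/6.
c: (-1)·(1/6) + (-5)·(5/6) = -13/3.
The best pure response is b with expected payoff 1/6.

1/6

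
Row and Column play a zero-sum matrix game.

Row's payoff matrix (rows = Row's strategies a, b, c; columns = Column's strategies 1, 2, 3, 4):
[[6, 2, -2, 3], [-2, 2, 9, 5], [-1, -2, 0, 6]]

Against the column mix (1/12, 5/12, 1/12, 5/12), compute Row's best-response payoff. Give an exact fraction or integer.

7/2

a: (6)·(1/12) + (2)·(5/12) + (-2)·(1/12) + (3)·(5/12) = 29/12.
b: (-2)·(1/12) + (2)·(5/12) + (9)·(1/12) + (5)·(5/12) = 7/2.
c: (-1)·(1/12) + (-2)·(5/12) + (0)·(1/12) + (6)·(5/12) = 19/12.
The best pure response is b with expected payoff 7/2.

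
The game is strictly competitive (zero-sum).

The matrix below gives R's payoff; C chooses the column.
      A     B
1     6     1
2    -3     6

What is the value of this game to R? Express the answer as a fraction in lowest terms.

Row minima are 1 and -3, so R's maximin is 1; column maxima are 6 and 6, so C's minimax is 6. These differ, so the equilibrium is in mixed strategies.
Let R play 1 with probability p. C is indifferent when 6p − 3(1−p) = p + 6(1−p), giving p = 9/14.
Let C play A with probability q. R is indifferent when 6q + (1−q) = −3q + 6(1−q), giving q = 5/14.
The value is 6·(5/14) + (1)·(9/14) = 39/14.

39/14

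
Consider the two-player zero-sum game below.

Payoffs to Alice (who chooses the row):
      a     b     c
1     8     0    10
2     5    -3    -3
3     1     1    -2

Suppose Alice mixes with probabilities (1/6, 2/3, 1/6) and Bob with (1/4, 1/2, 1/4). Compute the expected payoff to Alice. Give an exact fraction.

Against (1/4, 1/2, 1/4), each row's expected payoff is 1: 9/2; 2: -1; 3: 1/4.
Taking the (1/6, 2/3, 1/6)-weighted average: (1/6)·(9/2) + (2/3)·(-1) + (1/6)·(1/4) = 1/8.

1/8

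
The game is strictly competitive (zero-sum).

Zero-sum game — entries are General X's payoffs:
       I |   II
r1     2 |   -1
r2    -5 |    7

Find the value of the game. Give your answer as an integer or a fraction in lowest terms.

Row minima are -1 and -5, so General X's maximin is -1; column maxima are 2 and 7, so General Y's minimax is 2. These differ, so the equilibrium is in mixed strategies.
Let General X play r1 with probability p. General Y is indifferent when 2p − 5(1−p) = −p + 7(1−p), giving p = 4/5.
Let General Y play I with probability q. General X is indifferent when 2q − (1−q) = −5q + 7(1−q), giving q = 8/15.
The value is 2·(8/15) + (-1)·(7/15) = 3/5.

3/5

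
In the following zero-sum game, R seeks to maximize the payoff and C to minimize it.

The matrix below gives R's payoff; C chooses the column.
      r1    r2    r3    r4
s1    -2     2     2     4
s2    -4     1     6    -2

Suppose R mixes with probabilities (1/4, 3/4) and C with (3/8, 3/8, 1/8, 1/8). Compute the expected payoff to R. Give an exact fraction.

Against (3/8, 3/8, 1/8, 1/8), each row's expected payoff is s1: 3/4; s2: -5/8.
Taking the (1/4, 3/4)-weighted average: (1/4)·(3/4) + (3/4)·(-5/8) = -9/32.

-9/32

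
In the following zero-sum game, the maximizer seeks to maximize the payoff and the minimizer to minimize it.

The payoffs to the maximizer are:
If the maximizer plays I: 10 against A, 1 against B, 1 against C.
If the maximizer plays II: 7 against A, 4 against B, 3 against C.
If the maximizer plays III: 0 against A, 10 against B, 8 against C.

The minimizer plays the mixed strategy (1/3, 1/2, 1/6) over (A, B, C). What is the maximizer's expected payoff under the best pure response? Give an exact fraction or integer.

19/3

I: (10)·(1/3) + (1)·(1/2) + (1)·(1/6) = 4.
II: (7)·(1/3) + (4)·(1/2) + (3)·(1/6) = 29/6.
III: (0)·(1/3) + (10)·(1/2) + (8)·(1/6) = 19/3.
The best pure response is III with expected payoff 19/3.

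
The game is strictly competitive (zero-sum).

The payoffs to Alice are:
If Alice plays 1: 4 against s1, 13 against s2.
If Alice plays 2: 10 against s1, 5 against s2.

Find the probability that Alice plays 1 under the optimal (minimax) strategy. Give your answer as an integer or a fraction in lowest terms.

5/14

Row minima are 4 and 5, so Alice's maximin is 5; column maxima are 10 and 13, so Bob's minimax is 10. These differ, so the equilibrium is in mixed strategies.
Let Alice play 1 with probability p. Bob is indifferent when 4p + 10(1−p) = 13p + 5(1−p), giving p = 5/14.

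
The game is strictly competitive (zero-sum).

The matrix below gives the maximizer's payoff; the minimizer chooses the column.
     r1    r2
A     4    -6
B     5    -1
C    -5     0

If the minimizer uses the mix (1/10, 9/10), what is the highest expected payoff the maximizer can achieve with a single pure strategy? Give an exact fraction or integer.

A: (4)·(1/10) + (-6)·(9/10) = -5.
B: (5)·(1/10) + (-1)·(9/10) = -2/5.
C: (-5)·(1/10) + (0)·(9/10) = -1/2.
The best pure response is B with expected payoff -2/5.

-2/5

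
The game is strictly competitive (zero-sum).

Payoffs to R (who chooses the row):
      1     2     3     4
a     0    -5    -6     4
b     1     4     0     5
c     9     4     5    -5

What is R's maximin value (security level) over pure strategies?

The worst-case payoff for each row is a: -6, b: 0, c: -5.
The best of these is 0.

0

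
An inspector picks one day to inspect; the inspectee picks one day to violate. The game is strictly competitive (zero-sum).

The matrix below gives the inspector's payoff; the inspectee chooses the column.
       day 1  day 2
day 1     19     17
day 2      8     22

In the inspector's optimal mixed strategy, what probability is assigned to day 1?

Row minima are 17 and 8, so the inspector's maximin is 17; column maxima are 19 and 22, so the inspectee's minimax is 19. These differ, so the equilibrium is in mixed strategies.
Let the inspector play day 1 with probability p. The inspectee is indifferent when 19p + 8(1−p) = 17p + 22(1−p), giving p = 7/8.

7/8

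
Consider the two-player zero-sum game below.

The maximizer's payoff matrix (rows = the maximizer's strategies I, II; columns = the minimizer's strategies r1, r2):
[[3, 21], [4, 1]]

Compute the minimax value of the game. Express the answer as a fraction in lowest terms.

Row minima are 3 and 1, so the maximizer's maximin is 3; column maxima are 4 and 21, so the minimizer's minimax is 4. These differ, so the equilibrium is in mixed strategies.
Let the maximizer play I with probability p. The minimizer is indifferent when 3p + 4(1−p) = 21p + (1−p), giving p = 1/7.
Let the minimizer play r1 with probability q. The maximizer is indifferent when 3q + 21(1−q) = 4q + (1−q), giving q = 20/21.
The value is 3·(20/21) + (21)·(1/21) = 27/7.

27/7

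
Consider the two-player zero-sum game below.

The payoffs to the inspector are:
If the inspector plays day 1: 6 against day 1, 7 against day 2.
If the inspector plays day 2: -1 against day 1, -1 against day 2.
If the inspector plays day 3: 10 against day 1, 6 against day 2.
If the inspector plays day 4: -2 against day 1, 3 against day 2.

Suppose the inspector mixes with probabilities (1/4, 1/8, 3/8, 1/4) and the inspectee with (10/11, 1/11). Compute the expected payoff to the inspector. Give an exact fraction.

37/8

Against (10/11, 1/11), each row's expected payoff is day 1: 67/11; day 2: -1; day 3: 106/11; day 4: -17/11.
Taking the (1/4, 1/8, 3/8, 1/4)-weighted average: (1/4)·(67/11) + (1/8)·(-1) + (3/8)·(106/11) + (1/4)·(-17/11) = 37/8.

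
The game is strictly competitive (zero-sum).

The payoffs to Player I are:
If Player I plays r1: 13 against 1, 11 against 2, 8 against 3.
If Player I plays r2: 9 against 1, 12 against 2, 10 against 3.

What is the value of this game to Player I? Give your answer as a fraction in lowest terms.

Column 2 is strictly dominated by 3 for Player II (it gives Player I more in every row).
The remaining 2×2 game on (r1, r2) × (1, 3) has no saddle point. Let Player I play r1 with probability p; indifference gives 13p + 9(1−p) = 8p + 10(1−p), so p = 1/6.
Similarly Player II's optimal q on 1 is 1/3, and the value is 13·(1/3) + (8)·(2/3) = 29/3.

29/3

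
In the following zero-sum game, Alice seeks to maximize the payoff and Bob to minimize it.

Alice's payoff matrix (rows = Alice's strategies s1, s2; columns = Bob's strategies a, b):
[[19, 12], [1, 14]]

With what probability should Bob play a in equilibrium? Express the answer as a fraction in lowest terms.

1/10

Row minima are 12 and 1, so Alice's maximin is 12; column maxima are 19 and 14, so Bob's minimax is 14. These differ, so the equilibrium is in mixed strategies.
Let Bob play a with probability q. Alice is indifferent when 19q + 12(1−q) = q + 14(1−q), giving q = 1/10.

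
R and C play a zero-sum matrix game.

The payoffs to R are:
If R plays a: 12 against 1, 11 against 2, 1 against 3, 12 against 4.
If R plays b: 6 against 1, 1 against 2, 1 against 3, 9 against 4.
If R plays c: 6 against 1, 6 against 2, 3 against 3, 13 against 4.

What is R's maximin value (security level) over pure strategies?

3

The worst-case payoff for each row is a: 1, b: 1, c: 3.
The best of these is 3.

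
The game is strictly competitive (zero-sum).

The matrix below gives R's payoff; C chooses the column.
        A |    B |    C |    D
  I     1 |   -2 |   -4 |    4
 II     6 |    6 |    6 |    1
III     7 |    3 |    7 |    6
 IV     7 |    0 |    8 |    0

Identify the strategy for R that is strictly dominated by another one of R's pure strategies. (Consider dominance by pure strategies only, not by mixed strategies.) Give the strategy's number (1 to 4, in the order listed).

Compare I with III: 7 > 1, 3 > -2, 7 > -4, 6 > 4.
So III strictly dominates I for R; I is strictly dominated.

1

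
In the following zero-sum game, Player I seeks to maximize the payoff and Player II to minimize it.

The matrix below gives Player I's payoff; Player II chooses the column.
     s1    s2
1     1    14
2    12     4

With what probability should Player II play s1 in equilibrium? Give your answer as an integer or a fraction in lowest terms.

10/21

Row minima are 1 and 4, so Player I's maximin is 4; column maxima are 12 and 14, so Player II's minimax is 12. These differ, so the equilibrium is in mixed strategies.
Let Player II play s1 with probability q. Player I is indifferent when q + 14(1−q) = 12q + 4(1−q), giving q = 10/21.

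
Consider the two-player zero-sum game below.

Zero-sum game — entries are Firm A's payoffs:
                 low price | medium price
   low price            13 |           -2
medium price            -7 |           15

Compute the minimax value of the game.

181/37

Row minima are -2 and -7, so Firm A's maximin is -2; column maxima are 13 and 15, so Firm B's minimax is 13. These differ, so the equilibrium is in mixed strategies.
Let Firm A play low price with probability p. Firm B is indifferent when 13p − 7(1−p) = −2p + 15(1−p), giving p = 22/37.
Let Firm B play low price with probability q. Firm A is indifferent when 13q − 2(1−q) = −7q + 15(1−q), giving q = 17/37.
The value is 13·(17/37) + (-2)·(20/37) = 181/37.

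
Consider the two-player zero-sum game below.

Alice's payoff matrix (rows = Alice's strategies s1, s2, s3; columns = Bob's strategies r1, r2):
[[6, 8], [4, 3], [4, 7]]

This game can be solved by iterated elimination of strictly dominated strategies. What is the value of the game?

Row s3 is strictly dominated by row s1 (6>4, 8>7); eliminate s3.
Row s2 is strictly dominated by row s1 (6>4, 8>3); eliminate s2.
Column r2 is strictly dominated by r1 for Bob (6<8); eliminate r2.
Only (s1, r1) remains, with payoff 6.

6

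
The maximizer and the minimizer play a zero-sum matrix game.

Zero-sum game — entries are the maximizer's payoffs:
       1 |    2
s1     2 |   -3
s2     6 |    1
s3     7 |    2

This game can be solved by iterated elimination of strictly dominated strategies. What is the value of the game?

Column 1 is strictly dominated by 2 for the minimizer (-3<2, 1<6, 2<7); eliminate 1.
Row s2 is strictly dominated by row s3 (2>1); eliminate s2.
Row s1 is strictly dominated by row s3 (2>-3); eliminate s1.
Only (s3, 2) remains, with payoff 2.

2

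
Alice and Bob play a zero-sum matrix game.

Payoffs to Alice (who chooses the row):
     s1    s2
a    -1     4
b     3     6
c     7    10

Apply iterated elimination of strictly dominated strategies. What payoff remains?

Row a is strictly dominated by row b (3>-1, 6>4); eliminate a.
Column s2 is strictly dominated by s1 for Bob (3<6, 7<10); eliminate s2.
Row b is strictly dominated by row c (7>3); eliminate b.
Only (c, s1) remains, with payoff 7.

7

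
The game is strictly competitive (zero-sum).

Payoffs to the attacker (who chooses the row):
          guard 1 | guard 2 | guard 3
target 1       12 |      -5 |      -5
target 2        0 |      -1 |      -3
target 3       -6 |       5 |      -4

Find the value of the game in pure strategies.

-3

Row minima: -5, -3, -6 → the attacker's maximin is -3.
Column maxima: 12, 5, -3 → the defender's minimax is -3.
They coincide at (target 2, guard 3), so the value is -3.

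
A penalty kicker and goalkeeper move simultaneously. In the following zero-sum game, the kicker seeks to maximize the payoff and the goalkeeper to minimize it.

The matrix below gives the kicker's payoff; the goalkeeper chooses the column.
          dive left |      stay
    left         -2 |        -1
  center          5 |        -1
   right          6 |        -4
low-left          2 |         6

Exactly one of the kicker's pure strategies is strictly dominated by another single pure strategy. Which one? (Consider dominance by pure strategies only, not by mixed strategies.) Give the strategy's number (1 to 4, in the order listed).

Compare left with low-left: 2 > -2, 6 > -1.
So low-left strictly dominates left for the kicker; left is strictly dominated.

1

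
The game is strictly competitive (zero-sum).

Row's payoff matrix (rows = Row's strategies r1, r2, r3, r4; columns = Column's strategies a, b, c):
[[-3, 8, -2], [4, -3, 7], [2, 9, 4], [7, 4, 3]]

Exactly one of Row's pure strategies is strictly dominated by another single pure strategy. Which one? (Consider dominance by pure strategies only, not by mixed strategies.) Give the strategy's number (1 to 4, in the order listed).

Compare r1 with r3: 2 > -3, 9 > 8, 4 > -2.
So r3 strictly dominates r1 for Row; r1 is strictly dominated.

1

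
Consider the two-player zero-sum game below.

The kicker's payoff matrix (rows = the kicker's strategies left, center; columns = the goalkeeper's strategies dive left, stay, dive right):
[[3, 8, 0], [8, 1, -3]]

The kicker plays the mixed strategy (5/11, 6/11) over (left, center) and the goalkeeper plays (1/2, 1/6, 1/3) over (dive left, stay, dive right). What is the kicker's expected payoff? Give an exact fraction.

199/66

Against (1/2, 1/6, 1/3), each row's expected payoff is left: 17/6; center: 19/6.
Taking the (5/11, 6/11)-weighted average: (5/11)·(17/6) + (6/11)·(19/6) = 199/66.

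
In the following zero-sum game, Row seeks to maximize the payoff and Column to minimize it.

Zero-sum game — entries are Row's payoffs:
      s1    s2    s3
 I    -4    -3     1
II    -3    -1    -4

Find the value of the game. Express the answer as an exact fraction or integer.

Column s2 is strictly dominated by s1 for Column (it gives Row more in every row).
The remaining 2×2 game on (I, II) × (s1, s3) has no saddle point. Let Row play I with probability p; indifference gives −4p − 3(1−p) = p − 4(1−p), so p = 1/6.
Similarly Column's optimal q on s1 is 5/6, and the value is -4·(5/6) + (1)·(1/6) = -19/6.

-19/6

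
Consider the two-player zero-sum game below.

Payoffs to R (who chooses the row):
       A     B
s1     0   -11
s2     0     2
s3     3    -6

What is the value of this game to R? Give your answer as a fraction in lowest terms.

6/11

Row s1 is strictly dominated by row s3, so R never plays it.
The remaining 2×2 game on (s2, s3) × (A, B) has no saddle point. Let R play s2 with probability p; indifference gives 3(1−p) = 2p − 6(1−p), so p = 9/11.
Similarly C's optimal q on A is 8/11, and the value is 0·(8/11) + (2)·(3/11) = 6/11.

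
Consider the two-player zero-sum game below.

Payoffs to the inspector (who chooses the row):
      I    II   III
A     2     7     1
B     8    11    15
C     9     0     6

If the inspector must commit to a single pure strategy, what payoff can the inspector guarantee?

The worst-case payoff for each row is A: 1, B: 8, C: 0.
The best of these is 8.

8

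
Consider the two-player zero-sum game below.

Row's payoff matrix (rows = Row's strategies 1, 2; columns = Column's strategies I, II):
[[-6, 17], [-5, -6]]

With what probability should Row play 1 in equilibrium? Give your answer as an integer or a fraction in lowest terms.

1/24

Row minima are -6 and -6, so Row's maximin is -6; column maxima are -5 and 17, so Column's minimax is -5. These differ, so the equilibrium is in mixed strategies.
Let Row play 1 with probability p. Column is indifferent when −6p − 5(1−p) = 17p − 6(1−p), giving p = 1/24.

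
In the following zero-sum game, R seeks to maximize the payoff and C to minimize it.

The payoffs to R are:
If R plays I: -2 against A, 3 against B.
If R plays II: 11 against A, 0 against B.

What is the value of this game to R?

Row minima are -2 and 0, so R's maximin is 0; column maxima are 11 and 3, so C's minimax is 3. These differ, so the equilibrium is in mixed strategies.
Let R play I with probability p. C is indifferent when −2p + 11(1−p) = 3p, giving p = 11/16.
Let C play A with probability q. R is indifferent when −2q + 3(1−q) = 11q, giving q = 3/16.
The value is -2·(3/16) + (3)·(13/16) = 33/16.

33/16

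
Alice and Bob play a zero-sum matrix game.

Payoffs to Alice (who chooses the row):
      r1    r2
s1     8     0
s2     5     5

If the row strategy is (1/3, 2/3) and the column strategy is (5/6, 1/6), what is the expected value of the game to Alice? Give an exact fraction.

50/9

Against (5/6, 1/6), each row's expected payoff is s1: 20/3; s2: 5.
Taking the (1/3, 2/3)-weighted average: (1/3)·(20/3) + (2/3)·(5) = 50/9.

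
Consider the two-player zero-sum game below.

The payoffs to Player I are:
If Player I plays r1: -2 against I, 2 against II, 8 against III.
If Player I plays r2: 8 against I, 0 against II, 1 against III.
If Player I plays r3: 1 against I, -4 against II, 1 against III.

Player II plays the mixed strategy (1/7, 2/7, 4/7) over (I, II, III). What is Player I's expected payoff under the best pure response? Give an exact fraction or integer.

r1: (-2)·(1/7) + (2)·(2/7) + (8)·(4/7) = 34/7.
r2: (8)·(1/7) + (0)·(2/7) + (1)·(4/7) = 12/7.
r3: (1)·(1/7) + (-4)·(2/7) + (1)·(4/7) = -3/7.
The best pure response is r1 with expected payoff 34/7.

34/7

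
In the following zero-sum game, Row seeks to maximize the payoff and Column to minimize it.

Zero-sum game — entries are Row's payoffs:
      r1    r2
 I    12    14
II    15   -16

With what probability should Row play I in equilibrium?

31/33

Row minima are 12 and -16, so Row's maximin is 12; column maxima are 15 and 14, so Column's minimax is 14. These differ, so the equilibrium is in mixed strategies.
Let Row play I with probability p. Column is indifferent when 12p + 15(1−p) = 14p − 16(1−p), giving p = 31/33.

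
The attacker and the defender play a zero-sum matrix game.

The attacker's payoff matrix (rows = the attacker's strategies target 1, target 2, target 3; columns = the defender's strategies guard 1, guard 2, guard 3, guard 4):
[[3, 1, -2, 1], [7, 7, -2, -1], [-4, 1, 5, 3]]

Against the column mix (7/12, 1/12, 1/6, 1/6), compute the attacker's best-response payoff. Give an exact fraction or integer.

25/6

target 1: (3)·(7/12) + (1)·(1/12) + (-2)·(1/6) + (1)·(1/6) = 5/3.
target 2: (7)·(7/12) + (7)·(1/12) + (-2)·(1/6) + (-1)·(1/6) = 25/6.
target 3: (-4)·(7/12) + (1)·(1/12) + (5)·(1/6) + (3)·(1/6) = -11/12.
The best pure response is target 2 with expected payoff 25/6.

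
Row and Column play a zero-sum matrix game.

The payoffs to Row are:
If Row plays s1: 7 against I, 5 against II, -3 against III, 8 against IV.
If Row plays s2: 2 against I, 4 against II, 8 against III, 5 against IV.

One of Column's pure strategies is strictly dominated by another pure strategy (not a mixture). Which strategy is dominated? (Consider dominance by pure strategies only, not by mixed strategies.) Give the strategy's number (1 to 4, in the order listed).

4

Column prefers columns that give Row less. Compare IV with I: 7 < 8, 2 < 5.
So I strictly dominates IV for Column; IV is strictly dominated.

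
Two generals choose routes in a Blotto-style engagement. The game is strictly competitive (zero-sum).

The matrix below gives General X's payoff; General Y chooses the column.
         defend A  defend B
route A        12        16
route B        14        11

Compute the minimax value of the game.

92/7

Row minima are 12 and 11, so General X's maximin is 12; column maxima are 14 and 16, so General Y's minimax is 14. These differ, so the equilibrium is in mixed strategies.
Let General X play route A with probability p. General Y is indifferent when 12p + 14(1−p) = 16p + 11(1−p), giving p = 3/7.
Let General Y play defend A with probability q. General X is indifferent when 12q + 16(1−q) = 14q + 11(1−q), giving q = 5/7.
The value is 12·(5/7) + (16)·(2/7) = 92/7.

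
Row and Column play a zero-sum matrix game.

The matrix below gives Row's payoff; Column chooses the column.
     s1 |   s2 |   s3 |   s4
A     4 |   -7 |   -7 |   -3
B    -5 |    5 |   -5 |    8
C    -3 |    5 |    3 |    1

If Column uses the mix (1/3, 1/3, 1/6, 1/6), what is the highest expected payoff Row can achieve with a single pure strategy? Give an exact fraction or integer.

4/3

A: (4)·(1/3) + (-7)·(1/3) + (-7)·(1/6) + (-3)·(1/6) = -8/3.
B: (-5)·(1/3) + (5)·(1/3) + (-5)·(1/6) + (8)·(1/6) = 1/2.
C: (-3)·(1/3) + (5)·(1/3) + (3)·(1/6) + (1)·(1/6) = 4/3.
The best pure response is C with expected payoff 4/3.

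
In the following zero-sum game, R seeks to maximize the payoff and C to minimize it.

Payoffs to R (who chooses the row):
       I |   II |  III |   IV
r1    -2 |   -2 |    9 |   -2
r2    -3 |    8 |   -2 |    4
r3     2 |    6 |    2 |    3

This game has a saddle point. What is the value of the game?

Row minima: -2, -3, 2 → R's maximin is 2.
Column maxima: 2, 8, 9, 4 → C's minimax is 2.
They coincide at (r3, I), so the value is 2.

2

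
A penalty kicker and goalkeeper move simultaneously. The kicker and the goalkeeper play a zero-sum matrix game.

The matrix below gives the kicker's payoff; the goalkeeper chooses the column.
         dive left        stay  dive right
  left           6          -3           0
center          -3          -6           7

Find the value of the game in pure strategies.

-3

Row minima: -3, -6 → the kicker's maximin is -3.
Column maxima: 6, -3, 7 → the goalkeeper's minimax is -3.
They coincide at (left, stay), so the value is -3.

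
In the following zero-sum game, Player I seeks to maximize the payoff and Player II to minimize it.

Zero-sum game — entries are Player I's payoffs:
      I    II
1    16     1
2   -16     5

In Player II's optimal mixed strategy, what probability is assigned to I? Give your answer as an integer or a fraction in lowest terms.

1/9

Row minima are 1 and -16, so Player I's maximin is 1; column maxima are 16 and 5, so Player II's minimax is 5. These differ, so the equilibrium is in mixed strategies.
Let Player II play I with probability q. Player I is indifferent when 16q + (1−q) = −16q + 5(1−q), giving q = 1/9.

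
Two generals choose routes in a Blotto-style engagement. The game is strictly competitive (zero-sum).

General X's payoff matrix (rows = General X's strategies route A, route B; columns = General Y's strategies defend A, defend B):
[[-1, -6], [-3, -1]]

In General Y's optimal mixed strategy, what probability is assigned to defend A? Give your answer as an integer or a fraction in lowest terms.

5/7

Row minima are -6 and -3, so General X's maximin is -3; column maxima are -1 and -1, so General Y's minimax is -1. These differ, so the equilibrium is in mixed strategies.
Let General Y play defend A with probability q. General X is indifferent when −q − 6(1−q) = −3q − (1−q), giving q = 5/7.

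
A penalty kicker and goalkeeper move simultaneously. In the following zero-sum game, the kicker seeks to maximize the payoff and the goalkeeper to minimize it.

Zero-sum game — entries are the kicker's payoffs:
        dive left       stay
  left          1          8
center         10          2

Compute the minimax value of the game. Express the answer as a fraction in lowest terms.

Row minima are 1 and 2, so the kicker's maximin is 2; column maxima are 10 and 8, so the goalkeeper's minimax is 8. These differ, so the equilibrium is in mixed strategies.
Let the kicker play left with probability p. The goalkeeper is indifferent when p + 10(1−p) = 8p + 2(1−p), giving p = 8/15.
Let the goalkeeper play dive left with probability q. The kicker is indifferent when q + 8(1−q) = 10q + 2(1−q), giving q = 2/5.
The value is 1·(2/5) + (8)·(3/5) = 26/5.

26/5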